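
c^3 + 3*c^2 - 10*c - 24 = (c - 3)*(c + 2)*(c + 4)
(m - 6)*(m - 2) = m^2 - 8*m + 12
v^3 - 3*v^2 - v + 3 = (v - 3)*(v - 1)*(v + 1)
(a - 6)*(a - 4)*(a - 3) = a^3 - 13*a^2 + 54*a - 72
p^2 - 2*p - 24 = (p - 6)*(p + 4)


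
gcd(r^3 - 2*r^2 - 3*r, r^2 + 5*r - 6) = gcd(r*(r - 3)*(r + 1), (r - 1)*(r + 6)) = 1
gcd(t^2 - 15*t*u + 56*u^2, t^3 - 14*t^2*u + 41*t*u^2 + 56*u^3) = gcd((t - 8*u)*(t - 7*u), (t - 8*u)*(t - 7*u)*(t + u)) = t^2 - 15*t*u + 56*u^2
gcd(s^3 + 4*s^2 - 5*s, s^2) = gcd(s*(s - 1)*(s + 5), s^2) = s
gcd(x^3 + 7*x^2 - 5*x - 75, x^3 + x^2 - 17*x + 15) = x^2 + 2*x - 15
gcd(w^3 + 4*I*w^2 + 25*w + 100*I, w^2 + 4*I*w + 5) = w + 5*I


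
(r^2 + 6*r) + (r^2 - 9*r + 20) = 2*r^2 - 3*r + 20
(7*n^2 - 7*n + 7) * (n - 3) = 7*n^3 - 28*n^2 + 28*n - 21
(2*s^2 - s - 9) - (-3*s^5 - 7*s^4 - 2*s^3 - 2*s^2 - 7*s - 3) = 3*s^5 + 7*s^4 + 2*s^3 + 4*s^2 + 6*s - 6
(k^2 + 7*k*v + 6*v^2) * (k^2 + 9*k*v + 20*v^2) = k^4 + 16*k^3*v + 89*k^2*v^2 + 194*k*v^3 + 120*v^4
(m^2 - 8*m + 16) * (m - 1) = m^3 - 9*m^2 + 24*m - 16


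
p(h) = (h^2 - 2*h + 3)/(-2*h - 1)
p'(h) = (2*h - 2)/(-2*h - 1) + 2*(h^2 - 2*h + 3)/(-2*h - 1)^2 = 2*(-h^2 - h + 4)/(4*h^2 + 4*h + 1)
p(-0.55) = 44.02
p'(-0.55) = 849.50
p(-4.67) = 4.09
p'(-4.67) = -0.38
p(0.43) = -1.25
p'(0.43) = 1.96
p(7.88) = -2.94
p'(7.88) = -0.47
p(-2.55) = 3.56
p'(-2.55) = 0.01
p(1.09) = -0.63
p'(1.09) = 0.34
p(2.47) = -0.70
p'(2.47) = -0.26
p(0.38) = -1.35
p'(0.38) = 2.24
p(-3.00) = 3.60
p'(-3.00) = -0.16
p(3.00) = -0.86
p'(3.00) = -0.33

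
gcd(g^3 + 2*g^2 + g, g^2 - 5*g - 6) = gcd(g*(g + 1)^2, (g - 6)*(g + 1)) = g + 1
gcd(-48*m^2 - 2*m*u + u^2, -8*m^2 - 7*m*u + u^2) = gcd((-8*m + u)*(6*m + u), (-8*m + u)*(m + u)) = -8*m + u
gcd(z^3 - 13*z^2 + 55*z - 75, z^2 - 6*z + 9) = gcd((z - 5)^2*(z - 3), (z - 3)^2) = z - 3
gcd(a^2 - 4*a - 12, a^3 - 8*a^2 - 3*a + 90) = a - 6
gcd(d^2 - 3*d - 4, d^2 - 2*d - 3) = d + 1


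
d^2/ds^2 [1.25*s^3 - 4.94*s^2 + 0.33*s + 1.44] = 7.5*s - 9.88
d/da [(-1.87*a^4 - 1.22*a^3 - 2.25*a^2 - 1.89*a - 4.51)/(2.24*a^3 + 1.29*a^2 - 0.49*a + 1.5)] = (-4.1888*a^6 - 4.8246*a^5 + 6.2151*a^4 - 1.5572*a^3 + 28.3578*a^2 + 4.8858*a - 5.0449)/(5.0176*a^6 + 5.7792*a^5 - 0.5311*a^4 + 5.4558*a^3 + 4.1101*a^2 - 1.47*a + 2.25)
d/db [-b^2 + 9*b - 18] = 9 - 2*b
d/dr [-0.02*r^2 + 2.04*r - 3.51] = 2.04 - 0.04*r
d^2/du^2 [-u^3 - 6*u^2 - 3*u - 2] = -6*u - 12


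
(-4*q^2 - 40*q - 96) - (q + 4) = -4*q^2 - 41*q - 100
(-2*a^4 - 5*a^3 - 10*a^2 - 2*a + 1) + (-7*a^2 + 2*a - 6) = -2*a^4 - 5*a^3 - 17*a^2 - 5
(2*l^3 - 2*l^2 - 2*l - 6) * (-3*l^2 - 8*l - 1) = -6*l^5 - 10*l^4 + 20*l^3 + 36*l^2 + 50*l + 6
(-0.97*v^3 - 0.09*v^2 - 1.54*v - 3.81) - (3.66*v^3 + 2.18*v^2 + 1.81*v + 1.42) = -4.63*v^3 - 2.27*v^2 - 3.35*v - 5.23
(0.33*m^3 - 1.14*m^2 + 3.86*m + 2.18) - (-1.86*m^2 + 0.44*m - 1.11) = 0.33*m^3 + 0.72*m^2 + 3.42*m + 3.29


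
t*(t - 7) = t^2 - 7*t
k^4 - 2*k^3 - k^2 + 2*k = k*(k - 2)*(k - 1)*(k + 1)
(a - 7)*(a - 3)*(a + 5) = a^3 - 5*a^2 - 29*a + 105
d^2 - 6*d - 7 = (d - 7)*(d + 1)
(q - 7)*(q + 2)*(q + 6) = q^3 + q^2 - 44*q - 84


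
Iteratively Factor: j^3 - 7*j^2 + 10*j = (j - 5)*(j^2 - 2*j) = (j - 5)*(j - 2)*(j)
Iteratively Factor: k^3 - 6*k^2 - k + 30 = (k - 5)*(k^2 - k - 6) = (k - 5)*(k - 3)*(k + 2)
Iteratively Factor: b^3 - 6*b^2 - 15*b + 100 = (b - 5)*(b^2 - b - 20) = (b - 5)*(b + 4)*(b - 5)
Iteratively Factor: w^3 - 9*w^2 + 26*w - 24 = (w - 2)*(w^2 - 7*w + 12) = (w - 4)*(w - 2)*(w - 3)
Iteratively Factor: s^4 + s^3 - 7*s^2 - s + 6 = (s - 1)*(s^3 + 2*s^2 - 5*s - 6) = (s - 2)*(s - 1)*(s^2 + 4*s + 3) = (s - 2)*(s - 1)*(s + 3)*(s + 1)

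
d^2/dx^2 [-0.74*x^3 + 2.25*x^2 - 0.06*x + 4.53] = 4.5 - 4.44*x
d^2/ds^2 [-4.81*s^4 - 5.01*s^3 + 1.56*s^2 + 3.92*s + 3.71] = -57.72*s^2 - 30.06*s + 3.12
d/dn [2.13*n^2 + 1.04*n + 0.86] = 4.26*n + 1.04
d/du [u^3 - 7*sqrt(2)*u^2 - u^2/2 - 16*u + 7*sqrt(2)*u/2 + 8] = 3*u^2 - 14*sqrt(2)*u - u - 16 + 7*sqrt(2)/2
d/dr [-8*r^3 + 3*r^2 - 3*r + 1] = -24*r^2 + 6*r - 3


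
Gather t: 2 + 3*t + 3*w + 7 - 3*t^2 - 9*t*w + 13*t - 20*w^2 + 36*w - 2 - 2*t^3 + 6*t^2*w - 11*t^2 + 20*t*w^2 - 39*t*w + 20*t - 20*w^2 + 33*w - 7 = -2*t^3 + t^2*(6*w - 14) + t*(20*w^2 - 48*w + 36) - 40*w^2 + 72*w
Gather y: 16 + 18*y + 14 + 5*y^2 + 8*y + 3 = 5*y^2 + 26*y + 33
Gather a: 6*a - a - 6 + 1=5*a - 5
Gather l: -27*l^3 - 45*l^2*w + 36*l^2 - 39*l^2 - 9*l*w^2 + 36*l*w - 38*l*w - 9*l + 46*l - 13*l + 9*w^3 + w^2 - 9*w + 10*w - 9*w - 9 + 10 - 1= -27*l^3 + l^2*(-45*w - 3) + l*(-9*w^2 - 2*w + 24) + 9*w^3 + w^2 - 8*w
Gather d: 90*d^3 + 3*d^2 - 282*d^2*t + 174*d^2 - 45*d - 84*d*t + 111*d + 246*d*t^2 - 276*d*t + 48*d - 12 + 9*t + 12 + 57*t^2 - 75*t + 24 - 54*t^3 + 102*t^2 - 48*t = 90*d^3 + d^2*(177 - 282*t) + d*(246*t^2 - 360*t + 114) - 54*t^3 + 159*t^2 - 114*t + 24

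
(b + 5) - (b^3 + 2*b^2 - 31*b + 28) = -b^3 - 2*b^2 + 32*b - 23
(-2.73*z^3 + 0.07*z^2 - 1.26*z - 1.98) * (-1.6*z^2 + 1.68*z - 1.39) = 4.368*z^5 - 4.6984*z^4 + 5.9283*z^3 + 0.9539*z^2 - 1.575*z + 2.7522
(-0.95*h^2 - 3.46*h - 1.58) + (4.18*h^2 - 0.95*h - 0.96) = 3.23*h^2 - 4.41*h - 2.54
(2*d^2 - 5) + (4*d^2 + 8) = 6*d^2 + 3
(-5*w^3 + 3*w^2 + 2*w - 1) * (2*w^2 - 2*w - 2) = -10*w^5 + 16*w^4 + 8*w^3 - 12*w^2 - 2*w + 2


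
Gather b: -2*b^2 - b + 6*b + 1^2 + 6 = -2*b^2 + 5*b + 7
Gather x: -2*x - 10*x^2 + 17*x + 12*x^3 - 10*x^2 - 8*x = 12*x^3 - 20*x^2 + 7*x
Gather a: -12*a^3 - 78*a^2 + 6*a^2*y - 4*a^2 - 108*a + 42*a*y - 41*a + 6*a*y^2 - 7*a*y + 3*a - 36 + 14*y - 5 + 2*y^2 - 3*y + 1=-12*a^3 + a^2*(6*y - 82) + a*(6*y^2 + 35*y - 146) + 2*y^2 + 11*y - 40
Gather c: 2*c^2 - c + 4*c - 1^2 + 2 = 2*c^2 + 3*c + 1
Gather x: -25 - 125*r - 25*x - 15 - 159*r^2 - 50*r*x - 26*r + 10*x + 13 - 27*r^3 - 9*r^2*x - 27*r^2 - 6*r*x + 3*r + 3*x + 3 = -27*r^3 - 186*r^2 - 148*r + x*(-9*r^2 - 56*r - 12) - 24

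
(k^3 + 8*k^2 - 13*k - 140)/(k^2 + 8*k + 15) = (k^2 + 3*k - 28)/(k + 3)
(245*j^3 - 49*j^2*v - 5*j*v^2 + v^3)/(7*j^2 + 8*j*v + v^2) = (35*j^2 - 12*j*v + v^2)/(j + v)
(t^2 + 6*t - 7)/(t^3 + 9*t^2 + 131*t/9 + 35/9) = 9*(t - 1)/(9*t^2 + 18*t + 5)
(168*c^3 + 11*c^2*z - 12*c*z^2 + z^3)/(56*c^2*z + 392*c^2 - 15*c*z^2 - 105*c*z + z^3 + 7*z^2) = (3*c + z)/(z + 7)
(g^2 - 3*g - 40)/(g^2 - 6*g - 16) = (g + 5)/(g + 2)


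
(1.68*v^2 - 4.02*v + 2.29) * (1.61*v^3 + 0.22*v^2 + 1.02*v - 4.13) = 2.7048*v^5 - 6.1026*v^4 + 4.5161*v^3 - 10.535*v^2 + 18.9384*v - 9.4577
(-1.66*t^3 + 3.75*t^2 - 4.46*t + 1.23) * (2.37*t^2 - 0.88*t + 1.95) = -3.9342*t^5 + 10.3483*t^4 - 17.1072*t^3 + 14.1524*t^2 - 9.7794*t + 2.3985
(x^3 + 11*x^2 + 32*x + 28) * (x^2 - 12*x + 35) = x^5 - x^4 - 65*x^3 + 29*x^2 + 784*x + 980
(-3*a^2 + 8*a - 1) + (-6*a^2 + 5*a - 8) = -9*a^2 + 13*a - 9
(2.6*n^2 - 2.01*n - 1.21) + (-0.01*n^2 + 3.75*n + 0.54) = 2.59*n^2 + 1.74*n - 0.67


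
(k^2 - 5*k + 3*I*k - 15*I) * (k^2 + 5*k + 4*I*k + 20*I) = k^4 + 7*I*k^3 - 37*k^2 - 175*I*k + 300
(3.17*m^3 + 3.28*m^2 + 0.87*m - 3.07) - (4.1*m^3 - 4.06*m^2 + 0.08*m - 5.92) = -0.93*m^3 + 7.34*m^2 + 0.79*m + 2.85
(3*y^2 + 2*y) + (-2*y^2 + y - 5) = y^2 + 3*y - 5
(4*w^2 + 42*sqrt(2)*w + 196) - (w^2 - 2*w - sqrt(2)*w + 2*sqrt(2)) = 3*w^2 + 2*w + 43*sqrt(2)*w - 2*sqrt(2) + 196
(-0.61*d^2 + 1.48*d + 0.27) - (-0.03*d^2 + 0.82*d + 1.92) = -0.58*d^2 + 0.66*d - 1.65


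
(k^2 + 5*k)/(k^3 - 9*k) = (k + 5)/(k^2 - 9)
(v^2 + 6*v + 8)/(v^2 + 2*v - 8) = (v + 2)/(v - 2)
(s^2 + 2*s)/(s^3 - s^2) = (s + 2)/(s*(s - 1))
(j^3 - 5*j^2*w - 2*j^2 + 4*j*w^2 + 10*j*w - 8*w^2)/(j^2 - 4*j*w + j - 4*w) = (j^2 - j*w - 2*j + 2*w)/(j + 1)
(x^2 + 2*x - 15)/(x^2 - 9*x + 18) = (x + 5)/(x - 6)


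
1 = 1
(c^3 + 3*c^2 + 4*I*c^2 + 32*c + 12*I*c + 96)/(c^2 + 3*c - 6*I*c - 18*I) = (c^2 + 4*I*c + 32)/(c - 6*I)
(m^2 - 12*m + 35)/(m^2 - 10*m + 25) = (m - 7)/(m - 5)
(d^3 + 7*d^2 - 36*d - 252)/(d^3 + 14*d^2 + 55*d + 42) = (d - 6)/(d + 1)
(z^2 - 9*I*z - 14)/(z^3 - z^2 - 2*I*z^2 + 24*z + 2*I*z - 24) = (z^2 - 9*I*z - 14)/(z^3 - z^2*(1 + 2*I) + 2*z*(12 + I) - 24)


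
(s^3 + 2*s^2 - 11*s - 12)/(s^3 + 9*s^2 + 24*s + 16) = (s - 3)/(s + 4)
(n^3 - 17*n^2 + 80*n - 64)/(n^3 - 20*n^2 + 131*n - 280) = (n^2 - 9*n + 8)/(n^2 - 12*n + 35)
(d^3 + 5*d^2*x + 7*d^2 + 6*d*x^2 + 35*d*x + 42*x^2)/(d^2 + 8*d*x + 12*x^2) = (d^2 + 3*d*x + 7*d + 21*x)/(d + 6*x)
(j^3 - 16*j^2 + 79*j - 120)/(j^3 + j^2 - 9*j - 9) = (j^2 - 13*j + 40)/(j^2 + 4*j + 3)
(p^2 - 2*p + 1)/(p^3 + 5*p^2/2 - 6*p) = 2*(p^2 - 2*p + 1)/(p*(2*p^2 + 5*p - 12))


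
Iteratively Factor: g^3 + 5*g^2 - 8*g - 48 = (g - 3)*(g^2 + 8*g + 16) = (g - 3)*(g + 4)*(g + 4)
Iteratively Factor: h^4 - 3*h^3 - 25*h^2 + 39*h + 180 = (h + 3)*(h^3 - 6*h^2 - 7*h + 60) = (h - 5)*(h + 3)*(h^2 - h - 12) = (h - 5)*(h + 3)^2*(h - 4)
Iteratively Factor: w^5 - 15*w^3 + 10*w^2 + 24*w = (w)*(w^4 - 15*w^2 + 10*w + 24) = w*(w + 1)*(w^3 - w^2 - 14*w + 24) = w*(w - 2)*(w + 1)*(w^2 + w - 12) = w*(w - 3)*(w - 2)*(w + 1)*(w + 4)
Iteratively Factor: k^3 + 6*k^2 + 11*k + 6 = (k + 3)*(k^2 + 3*k + 2) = (k + 2)*(k + 3)*(k + 1)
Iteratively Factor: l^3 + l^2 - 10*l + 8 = (l - 1)*(l^2 + 2*l - 8) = (l - 2)*(l - 1)*(l + 4)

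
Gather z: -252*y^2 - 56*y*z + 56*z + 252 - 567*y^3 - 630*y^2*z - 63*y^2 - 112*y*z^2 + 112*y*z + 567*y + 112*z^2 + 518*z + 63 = -567*y^3 - 315*y^2 + 567*y + z^2*(112 - 112*y) + z*(-630*y^2 + 56*y + 574) + 315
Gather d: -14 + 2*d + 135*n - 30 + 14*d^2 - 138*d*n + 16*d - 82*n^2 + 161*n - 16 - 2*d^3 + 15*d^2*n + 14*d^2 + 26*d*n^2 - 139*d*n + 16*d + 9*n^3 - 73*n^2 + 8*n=-2*d^3 + d^2*(15*n + 28) + d*(26*n^2 - 277*n + 34) + 9*n^3 - 155*n^2 + 304*n - 60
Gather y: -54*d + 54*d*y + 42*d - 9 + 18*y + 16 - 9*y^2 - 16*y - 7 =-12*d - 9*y^2 + y*(54*d + 2)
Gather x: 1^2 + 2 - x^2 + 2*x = -x^2 + 2*x + 3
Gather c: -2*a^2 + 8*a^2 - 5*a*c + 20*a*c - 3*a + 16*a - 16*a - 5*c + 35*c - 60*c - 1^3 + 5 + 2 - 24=6*a^2 - 3*a + c*(15*a - 30) - 18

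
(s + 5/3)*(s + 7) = s^2 + 26*s/3 + 35/3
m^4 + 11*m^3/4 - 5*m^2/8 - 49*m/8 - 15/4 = (m - 3/2)*(m + 1)*(m + 5/4)*(m + 2)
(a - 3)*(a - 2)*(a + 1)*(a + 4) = a^4 - 15*a^2 + 10*a + 24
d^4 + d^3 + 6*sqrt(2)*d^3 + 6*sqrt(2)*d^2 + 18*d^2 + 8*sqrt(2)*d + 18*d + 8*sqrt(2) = (d + 1)*(d + sqrt(2))^2*(d + 4*sqrt(2))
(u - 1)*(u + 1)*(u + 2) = u^3 + 2*u^2 - u - 2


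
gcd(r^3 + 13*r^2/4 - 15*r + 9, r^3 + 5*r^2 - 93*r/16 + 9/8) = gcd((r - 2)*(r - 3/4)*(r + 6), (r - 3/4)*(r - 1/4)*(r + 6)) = r^2 + 21*r/4 - 9/2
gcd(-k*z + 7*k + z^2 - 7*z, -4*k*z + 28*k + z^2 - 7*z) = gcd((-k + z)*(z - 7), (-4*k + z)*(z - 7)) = z - 7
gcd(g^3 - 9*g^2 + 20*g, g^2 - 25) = g - 5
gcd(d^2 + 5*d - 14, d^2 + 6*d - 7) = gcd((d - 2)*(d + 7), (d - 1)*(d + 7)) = d + 7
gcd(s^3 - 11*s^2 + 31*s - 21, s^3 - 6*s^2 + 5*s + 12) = s - 3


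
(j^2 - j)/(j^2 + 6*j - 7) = j/(j + 7)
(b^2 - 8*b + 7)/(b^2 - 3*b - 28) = (b - 1)/(b + 4)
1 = 1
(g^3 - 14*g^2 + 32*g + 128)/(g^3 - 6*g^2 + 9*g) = (g^3 - 14*g^2 + 32*g + 128)/(g*(g^2 - 6*g + 9))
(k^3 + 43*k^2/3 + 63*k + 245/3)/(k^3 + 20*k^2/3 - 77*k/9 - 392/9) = 3*(k + 5)/(3*k - 8)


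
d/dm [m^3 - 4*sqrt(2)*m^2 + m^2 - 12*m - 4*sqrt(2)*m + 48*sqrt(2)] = 3*m^2 - 8*sqrt(2)*m + 2*m - 12 - 4*sqrt(2)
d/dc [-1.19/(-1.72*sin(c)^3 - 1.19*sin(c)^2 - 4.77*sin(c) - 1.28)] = (-2.8322*sin(c) + 3.0702*cos(2*c) - 8.7465)*cos(c)/(1.72*sin(c)^3 + 1.19*sin(c)^2 + 4.77*sin(c) + 1.28)^2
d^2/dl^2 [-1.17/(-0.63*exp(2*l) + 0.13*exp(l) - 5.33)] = ((0.1521 - 2.9484*exp(l))*(0.63*exp(2*l) - 0.13*exp(l) + 5.33) + 1.17*(1.26*exp(l) - 0.13)*(2.52*exp(l) - 0.26)*exp(l))*exp(l)/(0.63*exp(2*l) - 0.13*exp(l) + 5.33)^3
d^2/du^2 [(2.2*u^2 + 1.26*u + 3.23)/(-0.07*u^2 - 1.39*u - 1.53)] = (0.415772*u^3 + 1.318758*u^2 - 1.07599800000001*u - 16.730176)/(0.000343*u^6 + 0.020433*u^5 + 0.428232*u^4 + 3.578833*u^3 + 9.359928*u^2 + 9.761553*u + 3.581577)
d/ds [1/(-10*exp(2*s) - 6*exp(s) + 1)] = (20*exp(s) + 6)*exp(s)/(10*exp(2*s) + 6*exp(s) - 1)^2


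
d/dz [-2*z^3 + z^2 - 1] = 2*z*(1 - 3*z)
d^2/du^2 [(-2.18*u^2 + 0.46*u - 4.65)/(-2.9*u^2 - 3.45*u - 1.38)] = (-51.359*u^3 + 182.29284*u^2 + 290.18502*u + 86.157954)/(24.389*u^6 + 87.0435*u^5 + 138.36915*u^4 + 123.905025*u^3 + 65.84463*u^2 + 19.71054*u + 2.628072)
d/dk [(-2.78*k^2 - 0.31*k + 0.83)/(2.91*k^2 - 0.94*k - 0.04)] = (3.5153*k^2 - 4.6082*k + 0.7926)/(8.4681*k^4 - 5.4708*k^3 + 0.6508*k^2 + 0.0752*k + 0.0016)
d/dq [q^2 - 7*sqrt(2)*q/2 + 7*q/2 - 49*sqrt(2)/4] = 2*q - 7*sqrt(2)/2 + 7/2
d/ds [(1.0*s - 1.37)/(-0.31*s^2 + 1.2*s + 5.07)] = (0.31*s^2 - 0.8494*s + 6.714)/(0.0961*s^4 - 0.744*s^3 - 1.7034*s^2 + 12.168*s + 25.7049)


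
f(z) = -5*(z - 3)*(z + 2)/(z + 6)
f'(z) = 5*(z - 3)*(z + 2)/(z + 6)^2 - 5*(z - 3)/(z + 6) - 5*(z + 2)/(z + 6)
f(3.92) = -2.75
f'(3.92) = -3.17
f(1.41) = 3.66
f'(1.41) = -1.72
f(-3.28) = -14.78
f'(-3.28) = 19.33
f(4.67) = -5.22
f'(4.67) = -3.42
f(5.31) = -7.47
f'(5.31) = -3.59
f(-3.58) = -21.48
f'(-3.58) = 25.74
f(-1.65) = 1.87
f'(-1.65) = 4.51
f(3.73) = -2.15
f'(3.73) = -3.10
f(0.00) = 5.00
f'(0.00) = 0.00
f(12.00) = -35.00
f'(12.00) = -4.44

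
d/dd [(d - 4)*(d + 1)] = 2*d - 3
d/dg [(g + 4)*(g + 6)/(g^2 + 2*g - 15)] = 2*(-4*g^2 - 39*g - 99)/(g^4 + 4*g^3 - 26*g^2 - 60*g + 225)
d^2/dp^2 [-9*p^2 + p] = -18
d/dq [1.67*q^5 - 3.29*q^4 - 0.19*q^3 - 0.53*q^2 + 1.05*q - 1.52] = 8.35*q^4 - 13.16*q^3 - 0.57*q^2 - 1.06*q + 1.05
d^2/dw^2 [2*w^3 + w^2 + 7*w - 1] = 12*w + 2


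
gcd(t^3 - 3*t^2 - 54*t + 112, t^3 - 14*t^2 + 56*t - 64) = t^2 - 10*t + 16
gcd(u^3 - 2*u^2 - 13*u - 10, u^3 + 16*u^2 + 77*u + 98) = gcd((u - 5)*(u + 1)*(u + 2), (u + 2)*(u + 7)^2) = u + 2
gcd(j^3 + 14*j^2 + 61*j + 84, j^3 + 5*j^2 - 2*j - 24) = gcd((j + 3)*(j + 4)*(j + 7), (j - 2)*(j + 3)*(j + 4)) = j^2 + 7*j + 12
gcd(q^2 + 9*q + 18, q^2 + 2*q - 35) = 1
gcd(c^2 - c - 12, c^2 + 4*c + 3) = c + 3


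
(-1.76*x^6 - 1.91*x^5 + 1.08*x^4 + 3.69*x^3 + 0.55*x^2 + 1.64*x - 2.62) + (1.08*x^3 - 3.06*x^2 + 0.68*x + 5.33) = -1.76*x^6 - 1.91*x^5 + 1.08*x^4 + 4.77*x^3 - 2.51*x^2 + 2.32*x + 2.71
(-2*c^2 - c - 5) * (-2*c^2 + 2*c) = 4*c^4 - 2*c^3 + 8*c^2 - 10*c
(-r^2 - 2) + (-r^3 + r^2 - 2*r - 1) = -r^3 - 2*r - 3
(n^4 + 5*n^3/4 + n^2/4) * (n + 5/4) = n^5 + 5*n^4/2 + 29*n^3/16 + 5*n^2/16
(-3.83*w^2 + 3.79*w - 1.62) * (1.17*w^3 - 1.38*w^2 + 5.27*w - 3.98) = -4.4811*w^5 + 9.7197*w^4 - 27.3097*w^3 + 37.4523*w^2 - 23.6216*w + 6.4476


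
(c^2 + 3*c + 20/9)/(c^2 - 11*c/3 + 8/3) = (9*c^2 + 27*c + 20)/(3*(3*c^2 - 11*c + 8))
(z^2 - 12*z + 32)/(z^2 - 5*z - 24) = (z - 4)/(z + 3)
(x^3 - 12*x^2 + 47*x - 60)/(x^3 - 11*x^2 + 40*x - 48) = (x - 5)/(x - 4)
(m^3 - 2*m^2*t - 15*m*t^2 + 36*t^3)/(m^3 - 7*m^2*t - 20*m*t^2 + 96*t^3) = (-m + 3*t)/(-m + 8*t)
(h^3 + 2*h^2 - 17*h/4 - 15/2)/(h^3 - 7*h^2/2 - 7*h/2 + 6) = (h^2 + h/2 - 5)/(h^2 - 5*h + 4)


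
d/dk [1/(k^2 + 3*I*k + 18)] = (-2*k - 3*I)/(k^2 + 3*I*k + 18)^2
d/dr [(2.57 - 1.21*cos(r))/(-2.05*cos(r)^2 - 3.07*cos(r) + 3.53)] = (2.4805*cos(r)^2 - 10.537*cos(r) - 3.6186)*sin(r)/(4.2025*cos(r)^4 + 12.587*cos(r)^3 - 5.0481*cos(r)^2 - 21.6742*cos(r) + 12.4609)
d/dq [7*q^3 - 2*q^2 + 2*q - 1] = 21*q^2 - 4*q + 2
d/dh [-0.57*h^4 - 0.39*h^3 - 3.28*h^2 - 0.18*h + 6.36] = -2.28*h^3 - 1.17*h^2 - 6.56*h - 0.18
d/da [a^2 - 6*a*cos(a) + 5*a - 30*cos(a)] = 6*a*sin(a) + 2*a + 30*sin(a) - 6*cos(a) + 5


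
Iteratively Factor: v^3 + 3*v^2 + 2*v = (v + 2)*(v^2 + v) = v*(v + 2)*(v + 1)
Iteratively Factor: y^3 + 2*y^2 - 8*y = (y)*(y^2 + 2*y - 8) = y*(y - 2)*(y + 4)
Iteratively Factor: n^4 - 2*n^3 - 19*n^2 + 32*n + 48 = (n - 3)*(n^3 + n^2 - 16*n - 16) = (n - 3)*(n + 1)*(n^2 - 16) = (n - 4)*(n - 3)*(n + 1)*(n + 4)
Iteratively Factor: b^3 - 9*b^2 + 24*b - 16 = (b - 1)*(b^2 - 8*b + 16) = (b - 4)*(b - 1)*(b - 4)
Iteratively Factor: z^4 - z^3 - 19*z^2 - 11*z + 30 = (z + 2)*(z^3 - 3*z^2 - 13*z + 15) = (z - 5)*(z + 2)*(z^2 + 2*z - 3) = (z - 5)*(z - 1)*(z + 2)*(z + 3)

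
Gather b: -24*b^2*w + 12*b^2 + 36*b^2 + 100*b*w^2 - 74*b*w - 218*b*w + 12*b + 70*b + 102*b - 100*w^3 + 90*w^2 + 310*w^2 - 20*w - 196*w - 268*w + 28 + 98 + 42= b^2*(48 - 24*w) + b*(100*w^2 - 292*w + 184) - 100*w^3 + 400*w^2 - 484*w + 168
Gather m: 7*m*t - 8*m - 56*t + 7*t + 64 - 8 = m*(7*t - 8) - 49*t + 56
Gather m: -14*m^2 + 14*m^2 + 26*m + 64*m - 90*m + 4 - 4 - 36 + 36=0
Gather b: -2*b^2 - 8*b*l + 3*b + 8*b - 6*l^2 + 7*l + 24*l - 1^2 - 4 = -2*b^2 + b*(11 - 8*l) - 6*l^2 + 31*l - 5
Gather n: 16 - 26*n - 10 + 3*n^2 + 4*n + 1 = 3*n^2 - 22*n + 7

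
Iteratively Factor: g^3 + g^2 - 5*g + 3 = (g - 1)*(g^2 + 2*g - 3) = (g - 1)^2*(g + 3)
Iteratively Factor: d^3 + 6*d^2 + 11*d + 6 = (d + 1)*(d^2 + 5*d + 6) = (d + 1)*(d + 3)*(d + 2)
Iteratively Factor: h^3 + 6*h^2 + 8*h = (h + 4)*(h^2 + 2*h) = h*(h + 4)*(h + 2)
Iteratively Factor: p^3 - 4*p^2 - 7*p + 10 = (p - 5)*(p^2 + p - 2) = (p - 5)*(p - 1)*(p + 2)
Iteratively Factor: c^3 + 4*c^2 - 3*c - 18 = (c - 2)*(c^2 + 6*c + 9) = (c - 2)*(c + 3)*(c + 3)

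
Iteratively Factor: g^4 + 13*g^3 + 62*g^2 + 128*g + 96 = (g + 4)*(g^3 + 9*g^2 + 26*g + 24) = (g + 2)*(g + 4)*(g^2 + 7*g + 12) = (g + 2)*(g + 3)*(g + 4)*(g + 4)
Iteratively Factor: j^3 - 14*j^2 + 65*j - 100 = (j - 5)*(j^2 - 9*j + 20) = (j - 5)*(j - 4)*(j - 5)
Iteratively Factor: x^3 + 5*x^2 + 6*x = (x + 3)*(x^2 + 2*x) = x*(x + 3)*(x + 2)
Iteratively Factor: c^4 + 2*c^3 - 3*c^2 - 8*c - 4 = (c + 1)*(c^3 + c^2 - 4*c - 4) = (c + 1)*(c + 2)*(c^2 - c - 2) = (c + 1)^2*(c + 2)*(c - 2)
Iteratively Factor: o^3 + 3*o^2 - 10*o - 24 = (o - 3)*(o^2 + 6*o + 8) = (o - 3)*(o + 2)*(o + 4)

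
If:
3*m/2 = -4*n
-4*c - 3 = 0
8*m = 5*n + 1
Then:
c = -3/4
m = 8/79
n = -3/79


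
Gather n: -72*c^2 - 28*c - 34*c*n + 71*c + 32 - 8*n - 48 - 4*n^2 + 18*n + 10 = -72*c^2 + 43*c - 4*n^2 + n*(10 - 34*c) - 6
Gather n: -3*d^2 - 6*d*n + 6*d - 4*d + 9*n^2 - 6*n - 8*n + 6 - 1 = -3*d^2 + 2*d + 9*n^2 + n*(-6*d - 14) + 5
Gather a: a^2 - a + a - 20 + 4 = a^2 - 16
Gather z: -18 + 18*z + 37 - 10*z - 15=8*z + 4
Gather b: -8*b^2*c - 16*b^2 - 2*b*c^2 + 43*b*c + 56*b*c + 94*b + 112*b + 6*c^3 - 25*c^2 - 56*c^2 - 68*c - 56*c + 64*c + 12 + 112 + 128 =b^2*(-8*c - 16) + b*(-2*c^2 + 99*c + 206) + 6*c^3 - 81*c^2 - 60*c + 252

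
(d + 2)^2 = d^2 + 4*d + 4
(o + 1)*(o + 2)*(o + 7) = o^3 + 10*o^2 + 23*o + 14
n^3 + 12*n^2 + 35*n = n*(n + 5)*(n + 7)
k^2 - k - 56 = (k - 8)*(k + 7)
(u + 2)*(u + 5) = u^2 + 7*u + 10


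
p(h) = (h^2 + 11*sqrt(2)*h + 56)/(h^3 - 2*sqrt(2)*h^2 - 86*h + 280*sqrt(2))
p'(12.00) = -0.17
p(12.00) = 0.56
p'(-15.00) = 0.00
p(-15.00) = -0.02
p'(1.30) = 0.15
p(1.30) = 0.28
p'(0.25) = 0.08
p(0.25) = 0.16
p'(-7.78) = 0.00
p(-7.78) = -0.01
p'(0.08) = 0.07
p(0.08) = 0.15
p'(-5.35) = 0.01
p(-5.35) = 0.00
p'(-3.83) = 0.01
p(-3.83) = 0.02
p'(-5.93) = 0.01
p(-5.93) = 0.00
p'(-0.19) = 0.06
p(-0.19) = 0.13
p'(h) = (2*h + 11*sqrt(2))/(h^3 - 2*sqrt(2)*h^2 - 86*h + 280*sqrt(2)) + (-3*h^2 + 4*sqrt(2)*h + 86)*(h^2 + 11*sqrt(2)*h + 56)/(h^3 - 2*sqrt(2)*h^2 - 86*h + 280*sqrt(2))^2 = (-h^4 - 22*sqrt(2)*h^3 - 210*h^2 + 784*sqrt(2)*h + 10976)/(h^6 - 4*sqrt(2)*h^5 - 164*h^4 + 904*sqrt(2)*h^3 + 5156*h^2 - 48160*sqrt(2)*h + 156800)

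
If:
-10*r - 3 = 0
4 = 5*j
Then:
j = 4/5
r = -3/10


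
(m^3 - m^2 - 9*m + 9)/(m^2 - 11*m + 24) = (m^2 + 2*m - 3)/(m - 8)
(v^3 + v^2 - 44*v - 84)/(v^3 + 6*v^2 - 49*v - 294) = (v + 2)/(v + 7)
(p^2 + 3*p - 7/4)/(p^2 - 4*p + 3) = (p^2 + 3*p - 7/4)/(p^2 - 4*p + 3)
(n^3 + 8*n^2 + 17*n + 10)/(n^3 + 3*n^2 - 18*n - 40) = (n + 1)/(n - 4)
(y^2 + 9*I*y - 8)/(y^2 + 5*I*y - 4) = (y + 8*I)/(y + 4*I)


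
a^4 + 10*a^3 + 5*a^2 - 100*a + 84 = (a - 2)*(a - 1)*(a + 6)*(a + 7)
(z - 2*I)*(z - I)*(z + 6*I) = z^3 + 3*I*z^2 + 16*z - 12*I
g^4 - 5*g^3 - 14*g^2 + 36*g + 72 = (g - 6)*(g - 3)*(g + 2)^2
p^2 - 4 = (p - 2)*(p + 2)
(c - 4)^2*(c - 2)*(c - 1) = c^4 - 11*c^3 + 42*c^2 - 64*c + 32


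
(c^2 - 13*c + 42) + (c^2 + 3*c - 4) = 2*c^2 - 10*c + 38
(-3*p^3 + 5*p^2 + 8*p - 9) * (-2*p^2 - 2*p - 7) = 6*p^5 - 4*p^4 - 5*p^3 - 33*p^2 - 38*p + 63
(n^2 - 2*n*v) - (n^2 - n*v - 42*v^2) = -n*v + 42*v^2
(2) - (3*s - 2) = 4 - 3*s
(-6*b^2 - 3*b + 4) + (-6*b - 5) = -6*b^2 - 9*b - 1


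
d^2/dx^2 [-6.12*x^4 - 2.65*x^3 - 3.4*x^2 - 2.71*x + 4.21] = -73.44*x^2 - 15.9*x - 6.8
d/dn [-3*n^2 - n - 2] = -6*n - 1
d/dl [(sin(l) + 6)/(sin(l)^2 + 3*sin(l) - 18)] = -cos(l)/(sin(l) - 3)^2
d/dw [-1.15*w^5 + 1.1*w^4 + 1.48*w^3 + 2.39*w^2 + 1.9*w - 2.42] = -5.75*w^4 + 4.4*w^3 + 4.44*w^2 + 4.78*w + 1.9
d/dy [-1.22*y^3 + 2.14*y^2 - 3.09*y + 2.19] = -3.66*y^2 + 4.28*y - 3.09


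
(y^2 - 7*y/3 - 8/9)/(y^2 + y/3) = (y - 8/3)/y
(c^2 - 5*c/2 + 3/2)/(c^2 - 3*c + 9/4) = 2*(c - 1)/(2*c - 3)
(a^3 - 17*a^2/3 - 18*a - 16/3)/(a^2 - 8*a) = a + 7/3 + 2/(3*a)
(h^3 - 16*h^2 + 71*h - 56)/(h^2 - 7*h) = h - 9 + 8/h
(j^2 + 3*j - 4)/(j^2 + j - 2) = (j + 4)/(j + 2)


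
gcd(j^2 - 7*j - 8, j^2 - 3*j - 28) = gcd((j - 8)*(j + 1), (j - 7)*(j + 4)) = 1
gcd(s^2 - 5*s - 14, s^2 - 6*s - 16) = s + 2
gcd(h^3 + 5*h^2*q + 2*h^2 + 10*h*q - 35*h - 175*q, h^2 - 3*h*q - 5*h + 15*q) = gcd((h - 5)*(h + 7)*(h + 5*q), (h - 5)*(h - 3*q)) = h - 5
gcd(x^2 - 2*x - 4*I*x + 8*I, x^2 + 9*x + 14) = 1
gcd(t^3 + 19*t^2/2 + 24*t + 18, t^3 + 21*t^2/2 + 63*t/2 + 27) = t^2 + 15*t/2 + 9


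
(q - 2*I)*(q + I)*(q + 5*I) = q^3 + 4*I*q^2 + 7*q + 10*I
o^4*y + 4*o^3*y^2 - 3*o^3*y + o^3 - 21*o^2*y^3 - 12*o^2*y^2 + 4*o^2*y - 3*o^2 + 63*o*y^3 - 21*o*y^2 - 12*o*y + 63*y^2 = (o - 3)*(o - 3*y)*(o + 7*y)*(o*y + 1)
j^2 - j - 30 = (j - 6)*(j + 5)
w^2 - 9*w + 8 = (w - 8)*(w - 1)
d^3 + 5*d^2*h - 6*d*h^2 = d*(d - h)*(d + 6*h)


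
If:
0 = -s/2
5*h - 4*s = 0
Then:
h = 0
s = 0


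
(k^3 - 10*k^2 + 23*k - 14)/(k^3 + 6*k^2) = (k^3 - 10*k^2 + 23*k - 14)/(k^2*(k + 6))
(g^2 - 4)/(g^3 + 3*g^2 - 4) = (g - 2)/(g^2 + g - 2)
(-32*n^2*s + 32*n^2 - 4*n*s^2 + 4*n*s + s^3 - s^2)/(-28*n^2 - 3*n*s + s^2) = (-8*n*s + 8*n + s^2 - s)/(-7*n + s)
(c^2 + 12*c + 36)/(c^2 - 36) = (c + 6)/(c - 6)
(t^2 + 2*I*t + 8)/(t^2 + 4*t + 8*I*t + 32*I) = (t^2 + 2*I*t + 8)/(t^2 + t*(4 + 8*I) + 32*I)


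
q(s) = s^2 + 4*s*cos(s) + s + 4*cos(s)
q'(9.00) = -1.13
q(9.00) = 53.55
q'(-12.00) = 3.98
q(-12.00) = 94.87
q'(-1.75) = -6.16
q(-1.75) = 1.85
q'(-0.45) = 4.66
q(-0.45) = 1.73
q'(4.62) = 32.26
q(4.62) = 23.89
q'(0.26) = 4.09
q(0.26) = 5.20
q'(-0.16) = 5.16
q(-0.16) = 3.18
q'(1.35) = -4.60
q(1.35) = 5.23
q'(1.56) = -6.08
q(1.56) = 4.10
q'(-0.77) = 2.97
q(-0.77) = 0.48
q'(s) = -4*s*sin(s) + 2*s - 4*sin(s) + 4*cos(s) + 1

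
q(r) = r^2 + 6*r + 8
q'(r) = 2*r + 6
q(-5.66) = 6.08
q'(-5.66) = -5.32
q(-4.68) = 1.82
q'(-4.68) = -3.36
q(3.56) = 42.03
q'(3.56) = 13.12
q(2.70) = 31.49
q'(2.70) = 11.40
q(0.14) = 8.86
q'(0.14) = 6.28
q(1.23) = 16.89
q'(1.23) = 8.46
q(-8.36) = 27.73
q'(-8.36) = -10.72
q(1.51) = 19.34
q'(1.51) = 9.02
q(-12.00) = 80.00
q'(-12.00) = -18.00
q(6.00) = 80.00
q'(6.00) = 18.00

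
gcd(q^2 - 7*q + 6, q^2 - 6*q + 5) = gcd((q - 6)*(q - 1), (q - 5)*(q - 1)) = q - 1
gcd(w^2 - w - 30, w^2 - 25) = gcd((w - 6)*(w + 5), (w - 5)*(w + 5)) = w + 5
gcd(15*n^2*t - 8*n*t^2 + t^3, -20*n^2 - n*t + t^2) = -5*n + t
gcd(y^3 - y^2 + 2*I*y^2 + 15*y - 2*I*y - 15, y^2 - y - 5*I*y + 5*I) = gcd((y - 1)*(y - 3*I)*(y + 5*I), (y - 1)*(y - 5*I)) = y - 1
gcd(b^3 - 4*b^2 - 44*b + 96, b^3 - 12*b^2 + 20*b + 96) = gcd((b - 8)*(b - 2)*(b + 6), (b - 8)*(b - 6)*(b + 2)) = b - 8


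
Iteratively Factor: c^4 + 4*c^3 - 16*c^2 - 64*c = (c + 4)*(c^3 - 16*c) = c*(c + 4)*(c^2 - 16) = c*(c + 4)^2*(c - 4)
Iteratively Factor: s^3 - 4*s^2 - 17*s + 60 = (s + 4)*(s^2 - 8*s + 15) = (s - 5)*(s + 4)*(s - 3)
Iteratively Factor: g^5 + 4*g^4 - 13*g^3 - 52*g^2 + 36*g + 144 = (g - 3)*(g^4 + 7*g^3 + 8*g^2 - 28*g - 48) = (g - 3)*(g + 2)*(g^3 + 5*g^2 - 2*g - 24) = (g - 3)*(g + 2)*(g + 4)*(g^2 + g - 6) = (g - 3)*(g - 2)*(g + 2)*(g + 4)*(g + 3)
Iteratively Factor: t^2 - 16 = (t - 4)*(t + 4)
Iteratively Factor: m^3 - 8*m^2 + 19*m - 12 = (m - 3)*(m^2 - 5*m + 4) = (m - 3)*(m - 1)*(m - 4)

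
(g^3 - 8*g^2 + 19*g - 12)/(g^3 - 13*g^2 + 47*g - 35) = (g^2 - 7*g + 12)/(g^2 - 12*g + 35)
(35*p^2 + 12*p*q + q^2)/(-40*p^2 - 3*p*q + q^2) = (-7*p - q)/(8*p - q)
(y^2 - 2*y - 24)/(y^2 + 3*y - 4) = (y - 6)/(y - 1)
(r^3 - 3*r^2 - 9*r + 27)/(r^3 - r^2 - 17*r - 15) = (r^2 - 6*r + 9)/(r^2 - 4*r - 5)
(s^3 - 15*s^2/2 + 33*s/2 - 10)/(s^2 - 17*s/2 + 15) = (s^2 - 5*s + 4)/(s - 6)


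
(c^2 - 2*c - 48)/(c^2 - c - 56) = (c + 6)/(c + 7)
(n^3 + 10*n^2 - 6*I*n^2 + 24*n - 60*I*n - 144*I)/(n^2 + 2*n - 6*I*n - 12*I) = (n^2 + 10*n + 24)/(n + 2)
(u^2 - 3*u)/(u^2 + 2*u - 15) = u/(u + 5)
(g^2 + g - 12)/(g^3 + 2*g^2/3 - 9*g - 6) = 3*(g + 4)/(3*g^2 + 11*g + 6)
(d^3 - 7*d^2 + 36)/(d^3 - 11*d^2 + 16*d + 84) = (d - 3)/(d - 7)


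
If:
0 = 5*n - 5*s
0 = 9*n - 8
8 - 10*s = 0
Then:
No Solution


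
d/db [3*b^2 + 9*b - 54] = 6*b + 9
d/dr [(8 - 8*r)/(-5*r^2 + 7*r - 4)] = 8*(-5*r^2 + 10*r - 3)/(25*r^4 - 70*r^3 + 89*r^2 - 56*r + 16)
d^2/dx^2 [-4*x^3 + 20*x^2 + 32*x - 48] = 40 - 24*x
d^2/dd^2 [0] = 0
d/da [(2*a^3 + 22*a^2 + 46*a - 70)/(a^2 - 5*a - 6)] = 2*(a^4 - 10*a^3 - 96*a^2 - 62*a - 313)/(a^4 - 10*a^3 + 13*a^2 + 60*a + 36)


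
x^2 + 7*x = x*(x + 7)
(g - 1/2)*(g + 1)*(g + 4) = g^3 + 9*g^2/2 + 3*g/2 - 2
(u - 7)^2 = u^2 - 14*u + 49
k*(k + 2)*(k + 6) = k^3 + 8*k^2 + 12*k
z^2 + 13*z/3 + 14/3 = (z + 2)*(z + 7/3)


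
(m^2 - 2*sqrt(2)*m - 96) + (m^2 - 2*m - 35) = 2*m^2 - 2*sqrt(2)*m - 2*m - 131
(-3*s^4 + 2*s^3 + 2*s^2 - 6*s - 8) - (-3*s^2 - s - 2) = -3*s^4 + 2*s^3 + 5*s^2 - 5*s - 6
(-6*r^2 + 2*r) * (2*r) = -12*r^3 + 4*r^2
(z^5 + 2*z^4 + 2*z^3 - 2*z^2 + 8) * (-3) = -3*z^5 - 6*z^4 - 6*z^3 + 6*z^2 - 24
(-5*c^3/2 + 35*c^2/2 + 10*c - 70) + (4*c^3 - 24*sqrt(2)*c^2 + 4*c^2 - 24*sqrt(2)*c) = 3*c^3/2 - 24*sqrt(2)*c^2 + 43*c^2/2 - 24*sqrt(2)*c + 10*c - 70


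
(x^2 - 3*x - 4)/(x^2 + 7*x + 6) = (x - 4)/(x + 6)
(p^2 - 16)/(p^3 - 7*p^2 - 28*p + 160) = (p + 4)/(p^2 - 3*p - 40)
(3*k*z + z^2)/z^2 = (3*k + z)/z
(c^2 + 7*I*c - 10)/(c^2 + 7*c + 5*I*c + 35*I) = (c + 2*I)/(c + 7)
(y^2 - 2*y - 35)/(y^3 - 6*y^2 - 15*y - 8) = (-y^2 + 2*y + 35)/(-y^3 + 6*y^2 + 15*y + 8)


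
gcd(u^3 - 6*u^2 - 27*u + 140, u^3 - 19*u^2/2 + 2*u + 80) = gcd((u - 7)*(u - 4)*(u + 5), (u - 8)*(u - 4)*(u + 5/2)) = u - 4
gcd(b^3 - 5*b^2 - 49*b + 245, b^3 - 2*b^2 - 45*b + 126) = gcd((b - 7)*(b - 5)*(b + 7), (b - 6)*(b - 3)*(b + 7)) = b + 7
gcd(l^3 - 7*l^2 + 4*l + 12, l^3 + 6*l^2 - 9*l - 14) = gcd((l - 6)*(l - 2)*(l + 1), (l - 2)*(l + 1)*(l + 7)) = l^2 - l - 2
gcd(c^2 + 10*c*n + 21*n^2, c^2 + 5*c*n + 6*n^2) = c + 3*n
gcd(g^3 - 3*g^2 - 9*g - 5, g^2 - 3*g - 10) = g - 5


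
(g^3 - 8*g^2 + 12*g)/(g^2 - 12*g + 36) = g*(g - 2)/(g - 6)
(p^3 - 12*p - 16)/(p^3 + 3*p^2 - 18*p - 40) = (p + 2)/(p + 5)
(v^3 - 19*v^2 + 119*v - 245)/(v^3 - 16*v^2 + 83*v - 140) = (v - 7)/(v - 4)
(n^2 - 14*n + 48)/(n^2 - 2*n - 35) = (-n^2 + 14*n - 48)/(-n^2 + 2*n + 35)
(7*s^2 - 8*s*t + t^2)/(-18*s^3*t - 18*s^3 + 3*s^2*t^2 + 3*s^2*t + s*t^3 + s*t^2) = (7*s^2 - 8*s*t + t^2)/(s*(-18*s^2*t - 18*s^2 + 3*s*t^2 + 3*s*t + t^3 + t^2))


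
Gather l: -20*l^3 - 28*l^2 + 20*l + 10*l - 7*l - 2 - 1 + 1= -20*l^3 - 28*l^2 + 23*l - 2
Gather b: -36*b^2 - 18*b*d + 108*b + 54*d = -36*b^2 + b*(108 - 18*d) + 54*d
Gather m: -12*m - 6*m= -18*m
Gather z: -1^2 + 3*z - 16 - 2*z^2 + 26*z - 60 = -2*z^2 + 29*z - 77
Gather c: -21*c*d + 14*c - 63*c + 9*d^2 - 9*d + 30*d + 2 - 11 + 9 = c*(-21*d - 49) + 9*d^2 + 21*d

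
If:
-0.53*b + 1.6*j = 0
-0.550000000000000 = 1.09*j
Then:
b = -1.52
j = -0.50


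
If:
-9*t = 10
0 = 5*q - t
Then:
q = -2/9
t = -10/9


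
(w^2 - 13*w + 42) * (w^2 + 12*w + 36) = w^4 - w^3 - 78*w^2 + 36*w + 1512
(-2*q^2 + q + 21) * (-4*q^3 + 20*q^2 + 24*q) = 8*q^5 - 44*q^4 - 112*q^3 + 444*q^2 + 504*q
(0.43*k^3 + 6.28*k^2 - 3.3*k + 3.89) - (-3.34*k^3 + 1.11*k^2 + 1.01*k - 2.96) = 3.77*k^3 + 5.17*k^2 - 4.31*k + 6.85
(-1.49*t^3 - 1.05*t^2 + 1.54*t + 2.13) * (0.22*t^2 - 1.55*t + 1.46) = -0.3278*t^5 + 2.0785*t^4 - 0.2091*t^3 - 3.4514*t^2 - 1.0531*t + 3.1098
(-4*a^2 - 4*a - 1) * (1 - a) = 4*a^3 - 3*a - 1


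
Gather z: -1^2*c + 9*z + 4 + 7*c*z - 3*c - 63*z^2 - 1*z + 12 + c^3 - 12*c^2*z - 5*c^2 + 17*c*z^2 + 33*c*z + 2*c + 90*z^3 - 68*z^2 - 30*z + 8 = c^3 - 5*c^2 - 2*c + 90*z^3 + z^2*(17*c - 131) + z*(-12*c^2 + 40*c - 22) + 24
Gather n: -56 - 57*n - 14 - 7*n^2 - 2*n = -7*n^2 - 59*n - 70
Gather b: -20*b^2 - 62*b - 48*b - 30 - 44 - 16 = -20*b^2 - 110*b - 90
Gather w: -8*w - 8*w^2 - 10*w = -8*w^2 - 18*w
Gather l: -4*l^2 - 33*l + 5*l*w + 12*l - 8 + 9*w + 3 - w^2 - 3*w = -4*l^2 + l*(5*w - 21) - w^2 + 6*w - 5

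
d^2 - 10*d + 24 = (d - 6)*(d - 4)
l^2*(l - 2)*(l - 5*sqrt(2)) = l^4 - 5*sqrt(2)*l^3 - 2*l^3 + 10*sqrt(2)*l^2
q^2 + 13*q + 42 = (q + 6)*(q + 7)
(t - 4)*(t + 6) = t^2 + 2*t - 24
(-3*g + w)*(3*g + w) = -9*g^2 + w^2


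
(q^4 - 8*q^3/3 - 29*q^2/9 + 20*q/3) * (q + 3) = q^5 + q^4/3 - 101*q^3/9 - 3*q^2 + 20*q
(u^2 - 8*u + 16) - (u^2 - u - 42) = 58 - 7*u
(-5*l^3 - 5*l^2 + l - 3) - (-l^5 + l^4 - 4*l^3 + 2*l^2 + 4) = l^5 - l^4 - l^3 - 7*l^2 + l - 7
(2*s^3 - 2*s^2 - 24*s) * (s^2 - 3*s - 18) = 2*s^5 - 8*s^4 - 54*s^3 + 108*s^2 + 432*s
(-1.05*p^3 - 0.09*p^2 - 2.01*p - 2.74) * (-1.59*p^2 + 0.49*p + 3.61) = 1.6695*p^5 - 0.3714*p^4 - 0.6387*p^3 + 3.0468*p^2 - 8.5987*p - 9.8914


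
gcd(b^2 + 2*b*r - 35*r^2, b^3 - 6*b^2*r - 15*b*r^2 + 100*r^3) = -b + 5*r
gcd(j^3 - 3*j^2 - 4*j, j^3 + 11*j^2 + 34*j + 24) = j + 1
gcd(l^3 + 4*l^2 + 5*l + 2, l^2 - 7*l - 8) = l + 1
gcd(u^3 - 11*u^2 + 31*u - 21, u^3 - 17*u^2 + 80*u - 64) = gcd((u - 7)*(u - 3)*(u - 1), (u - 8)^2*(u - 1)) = u - 1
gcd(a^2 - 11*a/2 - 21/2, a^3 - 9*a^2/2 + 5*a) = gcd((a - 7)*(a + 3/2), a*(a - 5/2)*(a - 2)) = 1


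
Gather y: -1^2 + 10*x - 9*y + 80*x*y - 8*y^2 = 10*x - 8*y^2 + y*(80*x - 9) - 1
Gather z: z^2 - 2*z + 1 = z^2 - 2*z + 1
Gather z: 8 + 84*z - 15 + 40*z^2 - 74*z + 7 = 40*z^2 + 10*z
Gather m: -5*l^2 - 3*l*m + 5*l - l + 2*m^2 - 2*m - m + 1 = -5*l^2 + 4*l + 2*m^2 + m*(-3*l - 3) + 1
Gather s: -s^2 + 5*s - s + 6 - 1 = -s^2 + 4*s + 5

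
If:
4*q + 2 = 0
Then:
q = -1/2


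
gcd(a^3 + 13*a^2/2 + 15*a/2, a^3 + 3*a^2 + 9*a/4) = a^2 + 3*a/2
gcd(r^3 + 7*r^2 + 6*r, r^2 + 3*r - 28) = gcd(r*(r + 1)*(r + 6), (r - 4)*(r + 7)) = 1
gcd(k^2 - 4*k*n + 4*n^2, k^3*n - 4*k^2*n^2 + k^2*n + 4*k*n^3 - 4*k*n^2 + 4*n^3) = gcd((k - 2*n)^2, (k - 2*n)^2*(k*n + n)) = k^2 - 4*k*n + 4*n^2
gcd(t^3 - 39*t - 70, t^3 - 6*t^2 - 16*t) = t + 2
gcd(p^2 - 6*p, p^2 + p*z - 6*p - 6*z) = p - 6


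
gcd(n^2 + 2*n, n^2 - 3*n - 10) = n + 2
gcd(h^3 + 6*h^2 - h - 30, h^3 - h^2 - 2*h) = h - 2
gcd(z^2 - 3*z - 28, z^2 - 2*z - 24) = z + 4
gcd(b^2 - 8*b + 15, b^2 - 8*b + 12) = 1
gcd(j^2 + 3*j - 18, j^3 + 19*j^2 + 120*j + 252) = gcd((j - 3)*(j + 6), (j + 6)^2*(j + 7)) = j + 6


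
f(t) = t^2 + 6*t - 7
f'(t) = 2*t + 6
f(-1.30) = -13.11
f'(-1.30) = 3.40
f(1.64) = 5.53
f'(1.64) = 9.28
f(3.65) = 28.22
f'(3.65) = 13.30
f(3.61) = 27.69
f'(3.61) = 13.22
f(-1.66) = -14.20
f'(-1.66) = 2.68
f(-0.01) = -7.06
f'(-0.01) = 5.98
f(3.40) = 24.96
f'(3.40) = 12.80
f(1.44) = 3.71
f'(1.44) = 8.88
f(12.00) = 209.00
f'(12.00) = 30.00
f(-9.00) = 20.00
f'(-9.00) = -12.00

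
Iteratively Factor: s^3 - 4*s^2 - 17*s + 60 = (s - 5)*(s^2 + s - 12) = (s - 5)*(s - 3)*(s + 4)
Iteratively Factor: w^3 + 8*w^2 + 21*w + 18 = (w + 3)*(w^2 + 5*w + 6) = (w + 3)^2*(w + 2)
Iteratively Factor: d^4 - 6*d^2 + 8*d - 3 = (d + 3)*(d^3 - 3*d^2 + 3*d - 1) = (d - 1)*(d + 3)*(d^2 - 2*d + 1) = (d - 1)^2*(d + 3)*(d - 1)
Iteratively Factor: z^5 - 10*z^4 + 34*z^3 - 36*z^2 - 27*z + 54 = (z - 3)*(z^4 - 7*z^3 + 13*z^2 + 3*z - 18) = (z - 3)^2*(z^3 - 4*z^2 + z + 6) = (z - 3)^3*(z^2 - z - 2) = (z - 3)^3*(z + 1)*(z - 2)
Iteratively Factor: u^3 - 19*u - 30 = (u + 3)*(u^2 - 3*u - 10) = (u - 5)*(u + 3)*(u + 2)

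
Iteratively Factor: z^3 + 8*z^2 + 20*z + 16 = (z + 2)*(z^2 + 6*z + 8) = (z + 2)^2*(z + 4)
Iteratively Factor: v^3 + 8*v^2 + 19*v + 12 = (v + 1)*(v^2 + 7*v + 12) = (v + 1)*(v + 3)*(v + 4)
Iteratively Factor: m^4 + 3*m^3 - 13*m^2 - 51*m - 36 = (m + 1)*(m^3 + 2*m^2 - 15*m - 36) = (m + 1)*(m + 3)*(m^2 - m - 12) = (m - 4)*(m + 1)*(m + 3)*(m + 3)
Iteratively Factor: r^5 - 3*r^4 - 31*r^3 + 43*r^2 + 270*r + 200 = (r - 5)*(r^4 + 2*r^3 - 21*r^2 - 62*r - 40) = (r - 5)*(r + 1)*(r^3 + r^2 - 22*r - 40) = (r - 5)*(r + 1)*(r + 4)*(r^2 - 3*r - 10) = (r - 5)*(r + 1)*(r + 2)*(r + 4)*(r - 5)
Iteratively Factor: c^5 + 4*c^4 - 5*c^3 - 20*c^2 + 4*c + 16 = (c + 4)*(c^4 - 5*c^2 + 4) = (c + 2)*(c + 4)*(c^3 - 2*c^2 - c + 2) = (c - 1)*(c + 2)*(c + 4)*(c^2 - c - 2) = (c - 2)*(c - 1)*(c + 2)*(c + 4)*(c + 1)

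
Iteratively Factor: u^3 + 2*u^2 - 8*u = (u)*(u^2 + 2*u - 8) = u*(u - 2)*(u + 4)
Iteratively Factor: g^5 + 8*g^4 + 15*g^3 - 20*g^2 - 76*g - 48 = (g + 2)*(g^4 + 6*g^3 + 3*g^2 - 26*g - 24) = (g + 1)*(g + 2)*(g^3 + 5*g^2 - 2*g - 24) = (g + 1)*(g + 2)*(g + 3)*(g^2 + 2*g - 8) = (g + 1)*(g + 2)*(g + 3)*(g + 4)*(g - 2)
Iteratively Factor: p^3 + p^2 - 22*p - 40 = (p + 4)*(p^2 - 3*p - 10) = (p + 2)*(p + 4)*(p - 5)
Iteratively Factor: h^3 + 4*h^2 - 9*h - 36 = (h - 3)*(h^2 + 7*h + 12) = (h - 3)*(h + 3)*(h + 4)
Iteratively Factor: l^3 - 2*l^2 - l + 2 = (l - 2)*(l^2 - 1) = (l - 2)*(l + 1)*(l - 1)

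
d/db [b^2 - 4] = 2*b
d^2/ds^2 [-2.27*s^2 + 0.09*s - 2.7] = -4.54000000000000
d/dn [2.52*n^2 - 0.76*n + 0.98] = 5.04*n - 0.76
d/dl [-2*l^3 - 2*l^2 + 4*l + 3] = -6*l^2 - 4*l + 4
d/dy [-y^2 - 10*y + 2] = -2*y - 10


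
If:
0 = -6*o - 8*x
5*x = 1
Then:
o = -4/15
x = 1/5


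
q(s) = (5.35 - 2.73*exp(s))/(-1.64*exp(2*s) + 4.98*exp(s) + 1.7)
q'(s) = (5.35 - 2.73*exp(s))*(3.28*exp(2*s) - 4.98*exp(s))/(-1.64*exp(2*s) + 4.98*exp(s) + 1.7)^2 - 2.73*exp(s)/(-1.64*exp(2*s) + 4.98*exp(s) + 1.7) = (-4.4772*exp(2*s) + 17.548*exp(s) - 31.284)*exp(s)/(2.6896*exp(4*s) - 16.3344*exp(3*s) + 19.2244*exp(2*s) + 16.932*exp(s) + 2.89)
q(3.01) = 0.09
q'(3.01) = -0.09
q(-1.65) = 1.86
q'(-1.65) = -0.80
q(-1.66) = 1.87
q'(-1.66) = -0.80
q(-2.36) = 2.36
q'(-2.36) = -0.60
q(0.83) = -0.20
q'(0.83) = -1.66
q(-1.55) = 1.78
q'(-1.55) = -0.82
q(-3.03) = 2.69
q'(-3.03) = -0.39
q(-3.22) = 2.76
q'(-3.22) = -0.34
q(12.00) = 0.00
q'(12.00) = 0.00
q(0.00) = 0.52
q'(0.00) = -0.72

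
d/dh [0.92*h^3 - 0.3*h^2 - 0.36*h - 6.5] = 2.76*h^2 - 0.6*h - 0.36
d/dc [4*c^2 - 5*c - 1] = 8*c - 5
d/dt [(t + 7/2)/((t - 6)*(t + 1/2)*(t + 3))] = (-8*t^3 - 32*t^2 + 70*t + 237)/(4*t^6 - 20*t^5 - 131*t^4 + 318*t^3 + 1701*t^2 + 1404*t + 324)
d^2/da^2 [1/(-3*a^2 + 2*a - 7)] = 2*(9*a^2 - 6*a - 4*(3*a - 1)^2 + 21)/(3*a^2 - 2*a + 7)^3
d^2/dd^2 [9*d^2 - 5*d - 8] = 18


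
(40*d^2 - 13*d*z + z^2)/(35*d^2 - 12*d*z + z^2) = (-8*d + z)/(-7*d + z)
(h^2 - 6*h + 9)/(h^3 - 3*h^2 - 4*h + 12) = (h - 3)/(h^2 - 4)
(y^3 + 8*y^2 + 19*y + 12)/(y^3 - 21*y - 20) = (y + 3)/(y - 5)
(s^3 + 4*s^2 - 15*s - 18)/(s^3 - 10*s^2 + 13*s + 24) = (s + 6)/(s - 8)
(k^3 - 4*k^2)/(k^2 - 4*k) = k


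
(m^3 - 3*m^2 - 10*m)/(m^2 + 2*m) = m - 5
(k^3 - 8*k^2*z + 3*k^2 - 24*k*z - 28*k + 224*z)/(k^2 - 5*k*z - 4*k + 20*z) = (-k^2 + 8*k*z - 7*k + 56*z)/(-k + 5*z)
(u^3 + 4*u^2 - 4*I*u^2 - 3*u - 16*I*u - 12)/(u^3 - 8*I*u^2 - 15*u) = (u^2 + u*(4 - I) - 4*I)/(u*(u - 5*I))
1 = 1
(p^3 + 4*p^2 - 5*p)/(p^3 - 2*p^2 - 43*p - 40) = p*(p - 1)/(p^2 - 7*p - 8)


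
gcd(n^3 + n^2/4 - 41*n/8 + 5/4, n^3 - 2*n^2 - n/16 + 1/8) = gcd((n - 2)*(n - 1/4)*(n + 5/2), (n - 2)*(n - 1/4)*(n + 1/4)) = n^2 - 9*n/4 + 1/2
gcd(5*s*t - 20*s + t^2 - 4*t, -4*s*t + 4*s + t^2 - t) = 1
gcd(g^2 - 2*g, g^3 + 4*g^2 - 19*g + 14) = g - 2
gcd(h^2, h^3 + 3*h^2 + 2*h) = h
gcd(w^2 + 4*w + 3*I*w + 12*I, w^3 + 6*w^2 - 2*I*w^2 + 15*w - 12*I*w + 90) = w + 3*I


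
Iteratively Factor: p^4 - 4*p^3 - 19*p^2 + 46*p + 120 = (p + 2)*(p^3 - 6*p^2 - 7*p + 60) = (p + 2)*(p + 3)*(p^2 - 9*p + 20) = (p - 4)*(p + 2)*(p + 3)*(p - 5)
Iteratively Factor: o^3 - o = (o)*(o^2 - 1) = o*(o + 1)*(o - 1)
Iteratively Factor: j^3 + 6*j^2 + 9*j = (j + 3)*(j^2 + 3*j) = (j + 3)^2*(j)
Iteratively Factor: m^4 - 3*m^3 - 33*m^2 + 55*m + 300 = (m - 5)*(m^3 + 2*m^2 - 23*m - 60) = (m - 5)*(m + 4)*(m^2 - 2*m - 15) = (m - 5)*(m + 3)*(m + 4)*(m - 5)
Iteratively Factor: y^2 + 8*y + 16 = (y + 4)*(y + 4)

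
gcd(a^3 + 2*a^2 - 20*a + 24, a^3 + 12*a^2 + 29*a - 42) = a + 6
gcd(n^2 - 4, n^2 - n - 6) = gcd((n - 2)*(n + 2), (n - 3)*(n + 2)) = n + 2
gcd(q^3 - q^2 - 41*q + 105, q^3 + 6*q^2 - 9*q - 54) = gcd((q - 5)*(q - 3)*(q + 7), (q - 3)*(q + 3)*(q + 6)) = q - 3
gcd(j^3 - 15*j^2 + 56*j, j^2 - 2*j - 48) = j - 8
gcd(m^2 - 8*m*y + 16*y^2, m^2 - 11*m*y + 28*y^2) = -m + 4*y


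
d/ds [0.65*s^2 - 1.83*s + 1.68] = 1.3*s - 1.83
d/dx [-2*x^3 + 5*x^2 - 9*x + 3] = -6*x^2 + 10*x - 9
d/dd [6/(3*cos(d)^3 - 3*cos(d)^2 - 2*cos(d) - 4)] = 96*(-9*sin(d)^2 - 6*cos(d) + 7)*sin(d)/(12*sin(d)^2 + cos(d) + 3*cos(3*d) - 28)^2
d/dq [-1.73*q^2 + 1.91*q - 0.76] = 1.91 - 3.46*q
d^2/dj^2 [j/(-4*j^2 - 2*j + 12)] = (-j*(4*j + 1)^2 + (6*j + 1)*(2*j^2 + j - 6))/(2*j^2 + j - 6)^3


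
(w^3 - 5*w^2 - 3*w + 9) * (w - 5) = w^4 - 10*w^3 + 22*w^2 + 24*w - 45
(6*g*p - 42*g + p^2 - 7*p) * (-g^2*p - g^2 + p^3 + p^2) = -6*g^3*p^2 + 36*g^3*p + 42*g^3 - g^2*p^3 + 6*g^2*p^2 + 7*g^2*p + 6*g*p^4 - 36*g*p^3 - 42*g*p^2 + p^5 - 6*p^4 - 7*p^3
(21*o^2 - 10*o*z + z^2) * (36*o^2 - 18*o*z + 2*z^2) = 756*o^4 - 738*o^3*z + 258*o^2*z^2 - 38*o*z^3 + 2*z^4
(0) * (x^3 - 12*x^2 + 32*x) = 0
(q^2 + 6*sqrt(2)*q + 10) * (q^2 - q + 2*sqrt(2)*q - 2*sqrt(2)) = q^4 - q^3 + 8*sqrt(2)*q^3 - 8*sqrt(2)*q^2 + 34*q^2 - 34*q + 20*sqrt(2)*q - 20*sqrt(2)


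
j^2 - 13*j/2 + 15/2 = (j - 5)*(j - 3/2)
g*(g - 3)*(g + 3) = g^3 - 9*g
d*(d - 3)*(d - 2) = d^3 - 5*d^2 + 6*d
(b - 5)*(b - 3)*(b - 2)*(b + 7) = b^4 - 3*b^3 - 39*b^2 + 187*b - 210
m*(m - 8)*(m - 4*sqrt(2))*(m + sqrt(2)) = m^4 - 8*m^3 - 3*sqrt(2)*m^3 - 8*m^2 + 24*sqrt(2)*m^2 + 64*m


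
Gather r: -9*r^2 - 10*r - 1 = -9*r^2 - 10*r - 1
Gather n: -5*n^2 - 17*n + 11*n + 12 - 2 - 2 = -5*n^2 - 6*n + 8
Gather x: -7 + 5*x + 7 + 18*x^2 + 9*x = 18*x^2 + 14*x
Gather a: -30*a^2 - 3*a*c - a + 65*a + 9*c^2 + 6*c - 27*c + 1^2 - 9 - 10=-30*a^2 + a*(64 - 3*c) + 9*c^2 - 21*c - 18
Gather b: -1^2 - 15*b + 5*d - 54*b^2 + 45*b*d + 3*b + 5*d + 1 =-54*b^2 + b*(45*d - 12) + 10*d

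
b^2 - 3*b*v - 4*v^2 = (b - 4*v)*(b + v)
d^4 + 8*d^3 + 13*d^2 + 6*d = d*(d + 1)^2*(d + 6)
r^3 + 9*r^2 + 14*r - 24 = (r - 1)*(r + 4)*(r + 6)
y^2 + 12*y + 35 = (y + 5)*(y + 7)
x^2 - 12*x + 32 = (x - 8)*(x - 4)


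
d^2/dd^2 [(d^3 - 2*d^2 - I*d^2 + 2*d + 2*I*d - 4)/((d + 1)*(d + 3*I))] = (d^3*(-14 + 24*I) + d^2*(-96 + 54*I) + d*(-42 - 108*I) + 148 + 18*I)/(d^6 + d^5*(3 + 9*I) + d^4*(-24 + 27*I) - 80*d^3 + d^2*(-81 - 72*I) + d*(-27 - 81*I) - 27*I)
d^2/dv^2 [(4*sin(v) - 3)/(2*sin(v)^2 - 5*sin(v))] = (-16*sin(v)^2 + 8*sin(v) - 58 + 3/sin(v) + 180/sin(v)^2 - 150/sin(v)^3)/(2*sin(v) - 5)^3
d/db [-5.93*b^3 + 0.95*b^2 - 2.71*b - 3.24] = -17.79*b^2 + 1.9*b - 2.71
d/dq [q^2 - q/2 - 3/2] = 2*q - 1/2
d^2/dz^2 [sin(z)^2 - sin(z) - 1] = sin(z) + 2*cos(2*z)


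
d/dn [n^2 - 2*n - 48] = 2*n - 2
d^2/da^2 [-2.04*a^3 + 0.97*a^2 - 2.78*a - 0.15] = 1.94 - 12.24*a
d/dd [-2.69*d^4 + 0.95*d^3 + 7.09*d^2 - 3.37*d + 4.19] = -10.76*d^3 + 2.85*d^2 + 14.18*d - 3.37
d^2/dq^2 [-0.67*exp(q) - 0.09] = -0.67*exp(q)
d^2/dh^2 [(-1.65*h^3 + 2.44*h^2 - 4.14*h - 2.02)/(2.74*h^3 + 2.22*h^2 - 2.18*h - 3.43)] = (56.710328*h^6 - 245.623464*h^5 - 431.717688*h^4 + 16.987316*h^3 - 416.788116*h^2 - 360.869406*h + 69.362904)/(20.570824*h^9 + 50.000616*h^8 - 8.588256*h^7 - 145.87518*h^6 - 118.351032*h^5 + 103.866204*h^4 + 185.946214*h^3 + 29.452038*h^2 - 76.942446*h - 40.353607)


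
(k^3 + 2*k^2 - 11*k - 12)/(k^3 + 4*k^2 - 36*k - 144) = (k^2 - 2*k - 3)/(k^2 - 36)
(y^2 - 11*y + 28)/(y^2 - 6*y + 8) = (y - 7)/(y - 2)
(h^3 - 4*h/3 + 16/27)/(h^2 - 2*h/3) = h + 2/3 - 8/(9*h)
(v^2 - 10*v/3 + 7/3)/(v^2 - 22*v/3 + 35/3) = (v - 1)/(v - 5)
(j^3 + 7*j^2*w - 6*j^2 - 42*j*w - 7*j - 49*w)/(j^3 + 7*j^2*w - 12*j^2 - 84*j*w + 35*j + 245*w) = (j + 1)/(j - 5)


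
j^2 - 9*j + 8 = (j - 8)*(j - 1)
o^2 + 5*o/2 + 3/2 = (o + 1)*(o + 3/2)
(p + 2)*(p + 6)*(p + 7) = p^3 + 15*p^2 + 68*p + 84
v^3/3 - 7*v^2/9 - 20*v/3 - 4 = (v/3 + 1)*(v - 6)*(v + 2/3)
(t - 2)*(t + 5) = t^2 + 3*t - 10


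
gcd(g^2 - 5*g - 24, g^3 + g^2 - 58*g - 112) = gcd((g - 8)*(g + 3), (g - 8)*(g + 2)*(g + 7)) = g - 8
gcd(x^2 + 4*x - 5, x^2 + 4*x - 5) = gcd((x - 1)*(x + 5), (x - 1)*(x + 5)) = x^2 + 4*x - 5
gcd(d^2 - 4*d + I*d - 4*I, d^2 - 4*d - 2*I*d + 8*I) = d - 4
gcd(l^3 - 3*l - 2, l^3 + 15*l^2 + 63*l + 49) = l + 1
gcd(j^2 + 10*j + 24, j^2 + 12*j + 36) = j + 6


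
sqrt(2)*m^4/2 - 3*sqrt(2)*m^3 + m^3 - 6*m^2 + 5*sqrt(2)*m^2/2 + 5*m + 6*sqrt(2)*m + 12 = (m - 4)*(m - 3)*(m + sqrt(2))*(sqrt(2)*m/2 + sqrt(2)/2)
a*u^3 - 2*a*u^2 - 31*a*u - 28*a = (u - 7)*(u + 4)*(a*u + a)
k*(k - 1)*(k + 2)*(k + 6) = k^4 + 7*k^3 + 4*k^2 - 12*k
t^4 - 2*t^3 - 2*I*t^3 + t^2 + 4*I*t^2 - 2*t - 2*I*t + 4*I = (t - 2)*(t - 2*I)*(t - I)*(t + I)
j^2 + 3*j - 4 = (j - 1)*(j + 4)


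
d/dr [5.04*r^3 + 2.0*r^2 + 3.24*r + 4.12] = 15.12*r^2 + 4.0*r + 3.24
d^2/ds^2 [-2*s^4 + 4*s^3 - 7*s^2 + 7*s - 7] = -24*s^2 + 24*s - 14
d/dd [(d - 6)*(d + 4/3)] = 2*d - 14/3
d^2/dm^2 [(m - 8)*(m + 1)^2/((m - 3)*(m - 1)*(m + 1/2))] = 8*(-5*m^6 - 96*m^5 + 237*m^4 + 207*m^3 - 546*m^2 - 219*m - 82)/(8*m^9 - 84*m^8 + 318*m^7 - 475*m^6 + 66*m^5 + 429*m^4 - 190*m^3 - 153*m^2 + 54*m + 27)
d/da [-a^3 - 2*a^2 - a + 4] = -3*a^2 - 4*a - 1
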